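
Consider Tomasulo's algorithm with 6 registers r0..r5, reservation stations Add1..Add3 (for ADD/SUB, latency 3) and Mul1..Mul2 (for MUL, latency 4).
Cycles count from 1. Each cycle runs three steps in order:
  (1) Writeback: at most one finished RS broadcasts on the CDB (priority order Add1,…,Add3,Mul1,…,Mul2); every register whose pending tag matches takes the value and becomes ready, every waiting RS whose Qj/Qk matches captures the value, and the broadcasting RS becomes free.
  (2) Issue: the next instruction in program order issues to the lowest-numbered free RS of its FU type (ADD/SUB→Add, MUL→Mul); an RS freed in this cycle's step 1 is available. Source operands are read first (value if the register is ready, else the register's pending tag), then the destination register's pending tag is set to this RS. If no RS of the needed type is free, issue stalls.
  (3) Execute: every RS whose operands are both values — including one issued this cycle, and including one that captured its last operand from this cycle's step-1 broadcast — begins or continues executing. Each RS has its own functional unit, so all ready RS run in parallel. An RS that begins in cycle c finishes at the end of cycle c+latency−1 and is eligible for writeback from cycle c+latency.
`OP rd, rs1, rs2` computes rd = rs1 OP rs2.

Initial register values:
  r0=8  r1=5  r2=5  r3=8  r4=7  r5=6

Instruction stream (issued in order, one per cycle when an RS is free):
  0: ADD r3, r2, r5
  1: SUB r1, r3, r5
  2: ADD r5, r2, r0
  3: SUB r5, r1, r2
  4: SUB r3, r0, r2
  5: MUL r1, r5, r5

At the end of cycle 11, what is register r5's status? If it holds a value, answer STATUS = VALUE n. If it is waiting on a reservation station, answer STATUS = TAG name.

cycle 1: issue ADD r3<-Add1 // r0:8,r1:5,r2:5,r3:Add1,r4:7,r5:6
cycle 2: issue SUB r1<-Add2 // r0:8,r1:Add2,r2:5,r3:Add1,r4:7,r5:6
cycle 3: issue ADD r5<-Add3 // r0:8,r1:Add2,r2:5,r3:Add1,r4:7,r5:Add3
cycle 4: CDB Add1=11; issue SUB r5<-Add1 // r0:8,r1:Add2,r2:5,r3:11,r4:7,r5:Add1
cycle 5: stall // r0:8,r1:Add2,r2:5,r3:11,r4:7,r5:Add1
cycle 6: CDB Add3=13; issue SUB r3<-Add3 // r0:8,r1:Add2,r2:5,r3:Add3,r4:7,r5:Add1
cycle 7: CDB Add2=5; issue MUL r1<-Mul1 // r0:8,r1:Mul1,r2:5,r3:Add3,r4:7,r5:Add1
cycle 8: - // r0:8,r1:Mul1,r2:5,r3:Add3,r4:7,r5:Add1
cycle 9: CDB Add3=3 // r0:8,r1:Mul1,r2:5,r3:3,r4:7,r5:Add1
cycle 10: CDB Add1=0 // r0:8,r1:Mul1,r2:5,r3:3,r4:7,r5:0
cycle 11: - // r0:8,r1:Mul1,r2:5,r3:3,r4:7,r5:0

STATUS = VALUE 0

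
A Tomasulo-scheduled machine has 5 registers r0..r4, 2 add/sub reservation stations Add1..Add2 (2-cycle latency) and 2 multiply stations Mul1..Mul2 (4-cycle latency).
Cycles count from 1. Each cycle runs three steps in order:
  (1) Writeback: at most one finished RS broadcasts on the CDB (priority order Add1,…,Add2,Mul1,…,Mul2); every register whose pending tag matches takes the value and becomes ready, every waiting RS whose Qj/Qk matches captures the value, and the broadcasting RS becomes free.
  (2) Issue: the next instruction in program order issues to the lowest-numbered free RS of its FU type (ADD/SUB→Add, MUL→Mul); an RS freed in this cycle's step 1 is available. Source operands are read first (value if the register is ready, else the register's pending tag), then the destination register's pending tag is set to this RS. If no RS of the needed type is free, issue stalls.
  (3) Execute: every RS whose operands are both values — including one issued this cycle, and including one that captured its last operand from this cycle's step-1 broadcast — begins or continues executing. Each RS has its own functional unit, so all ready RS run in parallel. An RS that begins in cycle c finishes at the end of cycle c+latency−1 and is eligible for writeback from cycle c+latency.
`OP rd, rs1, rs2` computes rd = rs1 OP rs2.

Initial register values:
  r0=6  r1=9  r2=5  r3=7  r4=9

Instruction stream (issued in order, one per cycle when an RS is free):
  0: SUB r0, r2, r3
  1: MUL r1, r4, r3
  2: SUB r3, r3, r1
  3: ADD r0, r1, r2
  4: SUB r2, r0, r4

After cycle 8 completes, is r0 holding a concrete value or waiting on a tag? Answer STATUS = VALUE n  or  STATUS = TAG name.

  c1: issue SUB r0<-Add1  regs: r0:Add1,r1:9,r2:5,r3:7,r4:9
  c2: issue MUL r1<-Mul1  regs: r0:Add1,r1:Mul1,r2:5,r3:7,r4:9
  c3: CDB Add1=-2; issue SUB r3<-Add1  regs: r0:-2,r1:Mul1,r2:5,r3:Add1,r4:9
  c4: issue ADD r0<-Add2  regs: r0:Add2,r1:Mul1,r2:5,r3:Add1,r4:9
  c5: stall  regs: r0:Add2,r1:Mul1,r2:5,r3:Add1,r4:9
  c6: CDB Mul1=63; stall  regs: r0:Add2,r1:63,r2:5,r3:Add1,r4:9
  c7: stall  regs: r0:Add2,r1:63,r2:5,r3:Add1,r4:9
  c8: CDB Add1=-56; issue SUB r2<-Add1  regs: r0:Add2,r1:63,r2:Add1,r3:-56,r4:9

STATUS = TAG Add2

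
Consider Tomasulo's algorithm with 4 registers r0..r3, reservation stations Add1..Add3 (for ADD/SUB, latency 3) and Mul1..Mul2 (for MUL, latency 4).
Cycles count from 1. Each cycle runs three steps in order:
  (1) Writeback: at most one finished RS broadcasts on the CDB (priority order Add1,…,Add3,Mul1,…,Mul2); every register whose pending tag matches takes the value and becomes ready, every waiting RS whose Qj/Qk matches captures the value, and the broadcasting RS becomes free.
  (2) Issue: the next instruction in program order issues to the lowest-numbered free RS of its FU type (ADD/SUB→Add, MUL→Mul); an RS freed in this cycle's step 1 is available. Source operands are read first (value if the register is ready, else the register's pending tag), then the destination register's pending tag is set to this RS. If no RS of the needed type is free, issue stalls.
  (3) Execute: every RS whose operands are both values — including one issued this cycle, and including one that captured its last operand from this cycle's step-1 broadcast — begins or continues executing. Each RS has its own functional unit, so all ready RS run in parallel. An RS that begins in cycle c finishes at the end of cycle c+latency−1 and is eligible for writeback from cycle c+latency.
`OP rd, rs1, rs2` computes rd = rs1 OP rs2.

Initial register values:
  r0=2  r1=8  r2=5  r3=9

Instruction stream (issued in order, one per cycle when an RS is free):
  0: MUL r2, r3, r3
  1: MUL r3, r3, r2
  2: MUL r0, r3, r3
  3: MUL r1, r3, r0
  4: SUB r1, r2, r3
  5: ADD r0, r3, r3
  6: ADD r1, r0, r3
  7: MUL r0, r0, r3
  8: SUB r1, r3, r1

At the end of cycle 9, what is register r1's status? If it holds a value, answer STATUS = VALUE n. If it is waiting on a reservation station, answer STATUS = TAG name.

  c1: issue MUL r2<-Mul1  regs: r0:2,r1:8,r2:Mul1,r3:9
  c2: issue MUL r3<-Mul2  regs: r0:2,r1:8,r2:Mul1,r3:Mul2
  c3: stall  regs: r0:2,r1:8,r2:Mul1,r3:Mul2
  c4: stall  regs: r0:2,r1:8,r2:Mul1,r3:Mul2
  c5: CDB Mul1=81; issue MUL r0<-Mul1  regs: r0:Mul1,r1:8,r2:81,r3:Mul2
  c6: stall  regs: r0:Mul1,r1:8,r2:81,r3:Mul2
  c7: stall  regs: r0:Mul1,r1:8,r2:81,r3:Mul2
  c8: stall  regs: r0:Mul1,r1:8,r2:81,r3:Mul2
  c9: CDB Mul2=729; issue MUL r1<-Mul2  regs: r0:Mul1,r1:Mul2,r2:81,r3:729

STATUS = TAG Mul2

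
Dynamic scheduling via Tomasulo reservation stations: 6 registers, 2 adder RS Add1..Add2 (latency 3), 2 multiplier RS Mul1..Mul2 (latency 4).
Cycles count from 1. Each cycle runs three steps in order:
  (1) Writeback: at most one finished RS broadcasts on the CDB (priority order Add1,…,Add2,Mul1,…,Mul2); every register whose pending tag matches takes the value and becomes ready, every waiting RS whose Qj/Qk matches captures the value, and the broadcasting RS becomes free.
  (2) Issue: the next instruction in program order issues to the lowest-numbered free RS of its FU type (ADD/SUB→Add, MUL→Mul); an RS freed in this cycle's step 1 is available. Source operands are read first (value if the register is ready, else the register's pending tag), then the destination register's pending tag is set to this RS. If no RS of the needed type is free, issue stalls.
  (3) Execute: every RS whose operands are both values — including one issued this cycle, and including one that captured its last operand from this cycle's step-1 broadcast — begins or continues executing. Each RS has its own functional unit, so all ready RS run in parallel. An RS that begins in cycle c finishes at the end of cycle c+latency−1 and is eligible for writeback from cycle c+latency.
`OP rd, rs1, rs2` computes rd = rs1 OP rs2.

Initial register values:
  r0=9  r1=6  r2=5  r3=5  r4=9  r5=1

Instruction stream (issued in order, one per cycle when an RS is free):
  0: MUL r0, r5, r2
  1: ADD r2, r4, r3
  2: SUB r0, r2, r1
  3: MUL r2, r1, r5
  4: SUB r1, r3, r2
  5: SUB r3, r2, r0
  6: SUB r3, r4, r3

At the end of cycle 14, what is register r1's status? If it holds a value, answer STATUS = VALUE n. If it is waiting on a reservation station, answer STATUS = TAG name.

c1: issue MUL r0<-Mul1 | r0:Mul1,r1:6,r2:5,r3:5,r4:9,r5:1
c2: issue ADD r2<-Add1 | r0:Mul1,r1:6,r2:Add1,r3:5,r4:9,r5:1
c3: issue SUB r0<-Add2 | r0:Add2,r1:6,r2:Add1,r3:5,r4:9,r5:1
c4: issue MUL r2<-Mul2 | r0:Add2,r1:6,r2:Mul2,r3:5,r4:9,r5:1
c5: CDB Add1=14; issue SUB r1<-Add1 | r0:Add2,r1:Add1,r2:Mul2,r3:5,r4:9,r5:1
c6: CDB Mul1=5; stall | r0:Add2,r1:Add1,r2:Mul2,r3:5,r4:9,r5:1
c7: stall | r0:Add2,r1:Add1,r2:Mul2,r3:5,r4:9,r5:1
c8: CDB Add2=8; issue SUB r3<-Add2 | r0:8,r1:Add1,r2:Mul2,r3:Add2,r4:9,r5:1
c9: CDB Mul2=6; stall | r0:8,r1:Add1,r2:6,r3:Add2,r4:9,r5:1
c10: stall | r0:8,r1:Add1,r2:6,r3:Add2,r4:9,r5:1
c11: stall | r0:8,r1:Add1,r2:6,r3:Add2,r4:9,r5:1
c12: CDB Add1=-1; issue SUB r3<-Add1 | r0:8,r1:-1,r2:6,r3:Add1,r4:9,r5:1
c13: CDB Add2=-2 | r0:8,r1:-1,r2:6,r3:Add1,r4:9,r5:1
c14: - | r0:8,r1:-1,r2:6,r3:Add1,r4:9,r5:1

STATUS = VALUE -1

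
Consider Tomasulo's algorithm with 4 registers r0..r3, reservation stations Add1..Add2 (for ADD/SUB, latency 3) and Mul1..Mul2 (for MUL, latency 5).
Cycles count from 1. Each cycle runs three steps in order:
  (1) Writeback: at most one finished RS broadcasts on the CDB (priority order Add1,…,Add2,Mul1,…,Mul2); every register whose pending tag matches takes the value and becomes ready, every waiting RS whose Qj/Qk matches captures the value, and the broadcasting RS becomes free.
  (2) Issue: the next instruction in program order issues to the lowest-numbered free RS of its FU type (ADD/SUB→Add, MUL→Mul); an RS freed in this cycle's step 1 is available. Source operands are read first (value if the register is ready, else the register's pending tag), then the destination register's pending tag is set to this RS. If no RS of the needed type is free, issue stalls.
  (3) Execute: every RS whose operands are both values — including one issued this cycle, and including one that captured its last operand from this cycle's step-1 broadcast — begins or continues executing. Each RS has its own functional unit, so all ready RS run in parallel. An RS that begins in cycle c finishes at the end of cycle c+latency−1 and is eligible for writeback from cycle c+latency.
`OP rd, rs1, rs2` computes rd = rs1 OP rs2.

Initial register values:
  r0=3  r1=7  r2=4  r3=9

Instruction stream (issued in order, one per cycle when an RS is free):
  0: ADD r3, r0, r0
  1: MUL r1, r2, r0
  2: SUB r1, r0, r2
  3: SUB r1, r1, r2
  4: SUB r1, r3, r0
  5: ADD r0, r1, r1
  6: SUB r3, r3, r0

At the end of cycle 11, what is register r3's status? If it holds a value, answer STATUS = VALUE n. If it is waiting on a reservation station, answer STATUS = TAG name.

STATUS = TAG Add2

c1: issue ADD r3<-Add1 | r0:3,r1:7,r2:4,r3:Add1
c2: issue MUL r1<-Mul1 | r0:3,r1:Mul1,r2:4,r3:Add1
c3: issue SUB r1<-Add2 | r0:3,r1:Add2,r2:4,r3:Add1
c4: CDB Add1=6; issue SUB r1<-Add1 | r0:3,r1:Add1,r2:4,r3:6
c5: stall | r0:3,r1:Add1,r2:4,r3:6
c6: CDB Add2=-1; issue SUB r1<-Add2 | r0:3,r1:Add2,r2:4,r3:6
c7: CDB Mul1=12; stall | r0:3,r1:Add2,r2:4,r3:6
c8: stall | r0:3,r1:Add2,r2:4,r3:6
c9: CDB Add1=-5; issue ADD r0<-Add1 | r0:Add1,r1:Add2,r2:4,r3:6
c10: CDB Add2=3; issue SUB r3<-Add2 | r0:Add1,r1:3,r2:4,r3:Add2
c11: - | r0:Add1,r1:3,r2:4,r3:Add2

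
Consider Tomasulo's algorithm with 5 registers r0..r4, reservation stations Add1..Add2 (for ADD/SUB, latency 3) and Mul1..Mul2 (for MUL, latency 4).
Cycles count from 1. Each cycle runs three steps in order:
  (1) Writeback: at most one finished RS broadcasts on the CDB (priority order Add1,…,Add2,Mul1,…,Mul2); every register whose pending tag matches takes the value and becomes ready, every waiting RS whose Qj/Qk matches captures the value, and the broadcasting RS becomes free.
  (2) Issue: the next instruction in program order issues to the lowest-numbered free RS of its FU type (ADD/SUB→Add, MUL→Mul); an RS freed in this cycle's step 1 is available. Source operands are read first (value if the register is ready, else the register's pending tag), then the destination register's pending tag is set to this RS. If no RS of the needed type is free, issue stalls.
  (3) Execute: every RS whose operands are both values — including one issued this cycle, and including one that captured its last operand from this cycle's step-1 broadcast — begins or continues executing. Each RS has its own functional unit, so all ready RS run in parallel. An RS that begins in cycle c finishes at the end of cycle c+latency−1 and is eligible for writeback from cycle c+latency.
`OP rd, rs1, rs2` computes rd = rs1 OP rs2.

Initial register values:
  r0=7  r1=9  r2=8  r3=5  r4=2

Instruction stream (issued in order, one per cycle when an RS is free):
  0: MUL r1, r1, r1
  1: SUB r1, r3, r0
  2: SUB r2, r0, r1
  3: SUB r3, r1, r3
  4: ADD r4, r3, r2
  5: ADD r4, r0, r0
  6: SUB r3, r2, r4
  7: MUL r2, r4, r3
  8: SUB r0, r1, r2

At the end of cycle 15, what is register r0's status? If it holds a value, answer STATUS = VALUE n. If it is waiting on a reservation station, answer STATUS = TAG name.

STATUS = TAG Add2

c1: issue MUL r1<-Mul1 | r0:7,r1:Mul1,r2:8,r3:5,r4:2
c2: issue SUB r1<-Add1 | r0:7,r1:Add1,r2:8,r3:5,r4:2
c3: issue SUB r2<-Add2 | r0:7,r1:Add1,r2:Add2,r3:5,r4:2
c4: stall | r0:7,r1:Add1,r2:Add2,r3:5,r4:2
c5: CDB Add1=-2; issue SUB r3<-Add1 | r0:7,r1:-2,r2:Add2,r3:Add1,r4:2
c6: CDB Mul1=81; stall | r0:7,r1:-2,r2:Add2,r3:Add1,r4:2
c7: stall | r0:7,r1:-2,r2:Add2,r3:Add1,r4:2
c8: CDB Add1=-7; issue ADD r4<-Add1 | r0:7,r1:-2,r2:Add2,r3:-7,r4:Add1
c9: CDB Add2=9; issue ADD r4<-Add2 | r0:7,r1:-2,r2:9,r3:-7,r4:Add2
c10: stall | r0:7,r1:-2,r2:9,r3:-7,r4:Add2
c11: stall | r0:7,r1:-2,r2:9,r3:-7,r4:Add2
c12: CDB Add1=2; issue SUB r3<-Add1 | r0:7,r1:-2,r2:9,r3:Add1,r4:Add2
c13: CDB Add2=14; issue MUL r2<-Mul1 | r0:7,r1:-2,r2:Mul1,r3:Add1,r4:14
c14: issue SUB r0<-Add2 | r0:Add2,r1:-2,r2:Mul1,r3:Add1,r4:14
c15: - | r0:Add2,r1:-2,r2:Mul1,r3:Add1,r4:14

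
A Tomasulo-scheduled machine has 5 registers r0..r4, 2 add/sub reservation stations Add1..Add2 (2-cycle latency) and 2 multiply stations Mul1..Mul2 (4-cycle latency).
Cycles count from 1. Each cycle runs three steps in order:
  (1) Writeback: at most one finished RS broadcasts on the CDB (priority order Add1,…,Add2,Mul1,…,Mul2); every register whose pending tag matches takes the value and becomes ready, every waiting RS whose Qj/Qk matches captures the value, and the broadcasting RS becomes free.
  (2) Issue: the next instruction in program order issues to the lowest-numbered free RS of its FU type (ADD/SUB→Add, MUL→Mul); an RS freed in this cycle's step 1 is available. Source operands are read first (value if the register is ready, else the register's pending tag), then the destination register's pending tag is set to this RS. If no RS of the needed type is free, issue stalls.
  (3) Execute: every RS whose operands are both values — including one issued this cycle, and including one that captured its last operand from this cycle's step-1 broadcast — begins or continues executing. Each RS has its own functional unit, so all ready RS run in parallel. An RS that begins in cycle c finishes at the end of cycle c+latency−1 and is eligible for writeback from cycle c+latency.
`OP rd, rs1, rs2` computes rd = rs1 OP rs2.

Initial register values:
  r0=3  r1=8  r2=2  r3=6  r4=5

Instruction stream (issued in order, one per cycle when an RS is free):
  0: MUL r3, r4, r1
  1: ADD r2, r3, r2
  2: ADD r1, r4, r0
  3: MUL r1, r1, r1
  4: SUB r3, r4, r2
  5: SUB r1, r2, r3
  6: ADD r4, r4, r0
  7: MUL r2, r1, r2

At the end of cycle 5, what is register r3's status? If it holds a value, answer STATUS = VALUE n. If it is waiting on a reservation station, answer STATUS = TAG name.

cycle 1: issue MUL r3<-Mul1 // r0:3,r1:8,r2:2,r3:Mul1,r4:5
cycle 2: issue ADD r2<-Add1 // r0:3,r1:8,r2:Add1,r3:Mul1,r4:5
cycle 3: issue ADD r1<-Add2 // r0:3,r1:Add2,r2:Add1,r3:Mul1,r4:5
cycle 4: issue MUL r1<-Mul2 // r0:3,r1:Mul2,r2:Add1,r3:Mul1,r4:5
cycle 5: CDB Add2=8; issue SUB r3<-Add2 // r0:3,r1:Mul2,r2:Add1,r3:Add2,r4:5

STATUS = TAG Add2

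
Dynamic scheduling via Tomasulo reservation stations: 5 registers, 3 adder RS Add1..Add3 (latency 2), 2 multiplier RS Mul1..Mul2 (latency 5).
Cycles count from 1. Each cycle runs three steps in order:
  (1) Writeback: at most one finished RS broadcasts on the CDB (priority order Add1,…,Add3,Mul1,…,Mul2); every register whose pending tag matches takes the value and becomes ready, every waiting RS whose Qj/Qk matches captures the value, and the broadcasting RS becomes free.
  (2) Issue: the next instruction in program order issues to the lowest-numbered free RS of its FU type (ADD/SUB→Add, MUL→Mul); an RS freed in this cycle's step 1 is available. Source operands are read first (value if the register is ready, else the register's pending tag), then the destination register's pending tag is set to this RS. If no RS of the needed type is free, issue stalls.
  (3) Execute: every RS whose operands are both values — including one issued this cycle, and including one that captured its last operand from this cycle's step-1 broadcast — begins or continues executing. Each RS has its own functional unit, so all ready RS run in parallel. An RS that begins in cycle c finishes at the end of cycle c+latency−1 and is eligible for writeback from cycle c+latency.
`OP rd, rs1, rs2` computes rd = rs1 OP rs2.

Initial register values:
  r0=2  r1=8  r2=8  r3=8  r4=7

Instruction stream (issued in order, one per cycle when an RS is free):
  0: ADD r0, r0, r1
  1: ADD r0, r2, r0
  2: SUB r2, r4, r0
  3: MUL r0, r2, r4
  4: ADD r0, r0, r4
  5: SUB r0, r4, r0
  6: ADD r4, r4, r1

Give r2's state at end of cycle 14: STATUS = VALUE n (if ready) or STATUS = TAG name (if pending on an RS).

cycle 1: issue ADD r0<-Add1 // r0:Add1,r1:8,r2:8,r3:8,r4:7
cycle 2: issue ADD r0<-Add2 // r0:Add2,r1:8,r2:8,r3:8,r4:7
cycle 3: CDB Add1=10; issue SUB r2<-Add1 // r0:Add2,r1:8,r2:Add1,r3:8,r4:7
cycle 4: issue MUL r0<-Mul1 // r0:Mul1,r1:8,r2:Add1,r3:8,r4:7
cycle 5: CDB Add2=18; issue ADD r0<-Add2 // r0:Add2,r1:8,r2:Add1,r3:8,r4:7
cycle 6: issue SUB r0<-Add3 // r0:Add3,r1:8,r2:Add1,r3:8,r4:7
cycle 7: CDB Add1=-11; issue ADD r4<-Add1 // r0:Add3,r1:8,r2:-11,r3:8,r4:Add1
cycle 8: - // r0:Add3,r1:8,r2:-11,r3:8,r4:Add1
cycle 9: CDB Add1=15 // r0:Add3,r1:8,r2:-11,r3:8,r4:15
cycle 10: - // r0:Add3,r1:8,r2:-11,r3:8,r4:15
cycle 11: - // r0:Add3,r1:8,r2:-11,r3:8,r4:15
cycle 12: CDB Mul1=-77 // r0:Add3,r1:8,r2:-11,r3:8,r4:15
cycle 13: - // r0:Add3,r1:8,r2:-11,r3:8,r4:15
cycle 14: CDB Add2=-70 // r0:Add3,r1:8,r2:-11,r3:8,r4:15

STATUS = VALUE -11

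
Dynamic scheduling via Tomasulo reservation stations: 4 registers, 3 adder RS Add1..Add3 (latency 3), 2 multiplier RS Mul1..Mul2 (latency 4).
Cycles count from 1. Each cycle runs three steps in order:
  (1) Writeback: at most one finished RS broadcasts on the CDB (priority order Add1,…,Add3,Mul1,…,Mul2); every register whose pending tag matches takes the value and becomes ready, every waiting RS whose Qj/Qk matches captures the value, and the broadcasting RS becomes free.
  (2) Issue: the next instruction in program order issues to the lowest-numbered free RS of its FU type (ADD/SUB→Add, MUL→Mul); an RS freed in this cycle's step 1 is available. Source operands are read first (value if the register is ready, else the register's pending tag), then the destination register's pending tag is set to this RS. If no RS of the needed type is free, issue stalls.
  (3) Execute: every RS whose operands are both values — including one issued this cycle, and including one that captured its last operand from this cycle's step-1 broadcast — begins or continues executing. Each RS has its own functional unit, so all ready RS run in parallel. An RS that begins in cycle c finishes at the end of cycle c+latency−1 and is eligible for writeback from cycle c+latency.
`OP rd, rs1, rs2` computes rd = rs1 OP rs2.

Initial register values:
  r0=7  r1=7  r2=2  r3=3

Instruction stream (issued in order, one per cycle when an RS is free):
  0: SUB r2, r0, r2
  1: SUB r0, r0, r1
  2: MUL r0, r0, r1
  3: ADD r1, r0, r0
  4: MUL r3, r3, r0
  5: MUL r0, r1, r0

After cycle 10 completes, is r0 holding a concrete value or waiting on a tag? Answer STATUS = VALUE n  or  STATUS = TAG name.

STATUS = TAG Mul1

c1: issue SUB r2<-Add1 | r0:7,r1:7,r2:Add1,r3:3
c2: issue SUB r0<-Add2 | r0:Add2,r1:7,r2:Add1,r3:3
c3: issue MUL r0<-Mul1 | r0:Mul1,r1:7,r2:Add1,r3:3
c4: CDB Add1=5; issue ADD r1<-Add1 | r0:Mul1,r1:Add1,r2:5,r3:3
c5: CDB Add2=0; issue MUL r3<-Mul2 | r0:Mul1,r1:Add1,r2:5,r3:Mul2
c6: stall | r0:Mul1,r1:Add1,r2:5,r3:Mul2
c7: stall | r0:Mul1,r1:Add1,r2:5,r3:Mul2
c8: stall | r0:Mul1,r1:Add1,r2:5,r3:Mul2
c9: CDB Mul1=0; issue MUL r0<-Mul1 | r0:Mul1,r1:Add1,r2:5,r3:Mul2
c10: - | r0:Mul1,r1:Add1,r2:5,r3:Mul2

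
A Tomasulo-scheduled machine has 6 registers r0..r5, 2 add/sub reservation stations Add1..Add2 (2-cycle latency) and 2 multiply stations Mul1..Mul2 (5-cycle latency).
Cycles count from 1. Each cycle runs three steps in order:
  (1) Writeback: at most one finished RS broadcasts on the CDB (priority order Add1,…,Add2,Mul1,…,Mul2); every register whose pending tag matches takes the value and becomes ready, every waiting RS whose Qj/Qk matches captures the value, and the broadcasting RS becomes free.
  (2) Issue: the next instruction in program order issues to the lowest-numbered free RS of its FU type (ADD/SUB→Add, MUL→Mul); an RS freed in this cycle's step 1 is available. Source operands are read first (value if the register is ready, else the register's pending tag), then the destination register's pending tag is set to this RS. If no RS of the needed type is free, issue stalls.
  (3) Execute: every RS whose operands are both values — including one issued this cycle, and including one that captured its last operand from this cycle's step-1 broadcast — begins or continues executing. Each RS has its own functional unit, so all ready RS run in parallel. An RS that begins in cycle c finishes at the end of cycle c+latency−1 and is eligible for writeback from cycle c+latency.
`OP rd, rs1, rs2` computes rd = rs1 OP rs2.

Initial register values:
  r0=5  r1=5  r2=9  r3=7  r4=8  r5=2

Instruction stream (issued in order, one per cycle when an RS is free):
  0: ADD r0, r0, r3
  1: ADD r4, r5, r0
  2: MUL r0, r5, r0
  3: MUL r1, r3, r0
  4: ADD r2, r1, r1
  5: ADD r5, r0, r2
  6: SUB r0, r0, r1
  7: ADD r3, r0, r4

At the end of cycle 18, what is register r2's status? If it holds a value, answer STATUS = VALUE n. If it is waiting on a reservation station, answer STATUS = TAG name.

STATUS = VALUE 336

c1: issue ADD r0<-Add1 | r0:Add1,r1:5,r2:9,r3:7,r4:8,r5:2
c2: issue ADD r4<-Add2 | r0:Add1,r1:5,r2:9,r3:7,r4:Add2,r5:2
c3: CDB Add1=12; issue MUL r0<-Mul1 | r0:Mul1,r1:5,r2:9,r3:7,r4:Add2,r5:2
c4: issue MUL r1<-Mul2 | r0:Mul1,r1:Mul2,r2:9,r3:7,r4:Add2,r5:2
c5: CDB Add2=14; issue ADD r2<-Add1 | r0:Mul1,r1:Mul2,r2:Add1,r3:7,r4:14,r5:2
c6: issue ADD r5<-Add2 | r0:Mul1,r1:Mul2,r2:Add1,r3:7,r4:14,r5:Add2
c7: stall | r0:Mul1,r1:Mul2,r2:Add1,r3:7,r4:14,r5:Add2
c8: CDB Mul1=24; stall | r0:24,r1:Mul2,r2:Add1,r3:7,r4:14,r5:Add2
c9: stall | r0:24,r1:Mul2,r2:Add1,r3:7,r4:14,r5:Add2
c10: stall | r0:24,r1:Mul2,r2:Add1,r3:7,r4:14,r5:Add2
c11: stall | r0:24,r1:Mul2,r2:Add1,r3:7,r4:14,r5:Add2
c12: stall | r0:24,r1:Mul2,r2:Add1,r3:7,r4:14,r5:Add2
c13: CDB Mul2=168; stall | r0:24,r1:168,r2:Add1,r3:7,r4:14,r5:Add2
c14: stall | r0:24,r1:168,r2:Add1,r3:7,r4:14,r5:Add2
c15: CDB Add1=336; issue SUB r0<-Add1 | r0:Add1,r1:168,r2:336,r3:7,r4:14,r5:Add2
c16: stall | r0:Add1,r1:168,r2:336,r3:7,r4:14,r5:Add2
c17: CDB Add1=-144; issue ADD r3<-Add1 | r0:-144,r1:168,r2:336,r3:Add1,r4:14,r5:Add2
c18: CDB Add2=360 | r0:-144,r1:168,r2:336,r3:Add1,r4:14,r5:360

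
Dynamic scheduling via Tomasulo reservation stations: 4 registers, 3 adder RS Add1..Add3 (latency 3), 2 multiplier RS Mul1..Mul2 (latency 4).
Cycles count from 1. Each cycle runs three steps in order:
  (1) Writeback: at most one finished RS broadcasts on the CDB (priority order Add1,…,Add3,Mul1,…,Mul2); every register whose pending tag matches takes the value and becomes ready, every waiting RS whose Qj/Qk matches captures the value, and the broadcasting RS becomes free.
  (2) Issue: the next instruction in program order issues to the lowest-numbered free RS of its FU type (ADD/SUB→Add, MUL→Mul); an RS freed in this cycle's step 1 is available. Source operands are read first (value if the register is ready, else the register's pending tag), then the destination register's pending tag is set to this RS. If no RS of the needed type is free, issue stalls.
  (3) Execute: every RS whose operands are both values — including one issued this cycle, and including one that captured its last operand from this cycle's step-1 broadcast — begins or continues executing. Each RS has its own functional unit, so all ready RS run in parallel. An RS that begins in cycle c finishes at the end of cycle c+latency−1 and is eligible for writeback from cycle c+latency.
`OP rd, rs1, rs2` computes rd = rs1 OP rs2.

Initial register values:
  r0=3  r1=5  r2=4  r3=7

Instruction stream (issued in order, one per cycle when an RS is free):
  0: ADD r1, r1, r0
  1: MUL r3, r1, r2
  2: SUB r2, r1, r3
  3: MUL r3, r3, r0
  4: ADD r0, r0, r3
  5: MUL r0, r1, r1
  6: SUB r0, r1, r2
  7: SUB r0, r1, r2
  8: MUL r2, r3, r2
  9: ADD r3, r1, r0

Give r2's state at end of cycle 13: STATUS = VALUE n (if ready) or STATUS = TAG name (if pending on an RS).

  c1: issue ADD r1<-Add1  regs: r0:3,r1:Add1,r2:4,r3:7
  c2: issue MUL r3<-Mul1  regs: r0:3,r1:Add1,r2:4,r3:Mul1
  c3: issue SUB r2<-Add2  regs: r0:3,r1:Add1,r2:Add2,r3:Mul1
  c4: CDB Add1=8; issue MUL r3<-Mul2  regs: r0:3,r1:8,r2:Add2,r3:Mul2
  c5: issue ADD r0<-Add1  regs: r0:Add1,r1:8,r2:Add2,r3:Mul2
  c6: stall  regs: r0:Add1,r1:8,r2:Add2,r3:Mul2
  c7: stall  regs: r0:Add1,r1:8,r2:Add2,r3:Mul2
  c8: CDB Mul1=32; issue MUL r0<-Mul1  regs: r0:Mul1,r1:8,r2:Add2,r3:Mul2
  c9: issue SUB r0<-Add3  regs: r0:Add3,r1:8,r2:Add2,r3:Mul2
  c10: stall  regs: r0:Add3,r1:8,r2:Add2,r3:Mul2
  c11: CDB Add2=-24; issue SUB r0<-Add2  regs: r0:Add2,r1:8,r2:-24,r3:Mul2
  c12: CDB Mul1=64; issue MUL r2<-Mul1  regs: r0:Add2,r1:8,r2:Mul1,r3:Mul2
  c13: CDB Mul2=96; stall  regs: r0:Add2,r1:8,r2:Mul1,r3:96

STATUS = TAG Mul1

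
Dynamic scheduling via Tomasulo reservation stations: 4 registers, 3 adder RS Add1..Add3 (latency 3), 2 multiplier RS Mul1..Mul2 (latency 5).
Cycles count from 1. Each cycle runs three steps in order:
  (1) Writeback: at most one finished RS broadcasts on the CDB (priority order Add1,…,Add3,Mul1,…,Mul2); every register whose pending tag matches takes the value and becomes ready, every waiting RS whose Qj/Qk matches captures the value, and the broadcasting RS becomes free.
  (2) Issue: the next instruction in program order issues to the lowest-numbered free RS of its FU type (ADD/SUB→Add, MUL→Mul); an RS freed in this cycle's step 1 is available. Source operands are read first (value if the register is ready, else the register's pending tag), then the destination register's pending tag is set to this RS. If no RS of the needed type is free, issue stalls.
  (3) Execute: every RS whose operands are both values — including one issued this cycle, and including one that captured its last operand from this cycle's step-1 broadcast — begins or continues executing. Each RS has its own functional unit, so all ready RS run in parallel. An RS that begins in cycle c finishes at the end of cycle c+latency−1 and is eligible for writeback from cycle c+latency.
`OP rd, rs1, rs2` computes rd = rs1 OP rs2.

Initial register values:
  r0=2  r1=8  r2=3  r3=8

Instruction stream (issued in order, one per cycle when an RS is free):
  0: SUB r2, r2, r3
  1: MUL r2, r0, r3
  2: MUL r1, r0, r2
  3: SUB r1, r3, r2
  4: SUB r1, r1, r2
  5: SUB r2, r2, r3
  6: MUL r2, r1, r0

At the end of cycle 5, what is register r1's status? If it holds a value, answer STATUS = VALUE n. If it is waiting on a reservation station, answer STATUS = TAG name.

STATUS = TAG Add2

  c1: issue SUB r2<-Add1  regs: r0:2,r1:8,r2:Add1,r3:8
  c2: issue MUL r2<-Mul1  regs: r0:2,r1:8,r2:Mul1,r3:8
  c3: issue MUL r1<-Mul2  regs: r0:2,r1:Mul2,r2:Mul1,r3:8
  c4: CDB Add1=-5; issue SUB r1<-Add1  regs: r0:2,r1:Add1,r2:Mul1,r3:8
  c5: issue SUB r1<-Add2  regs: r0:2,r1:Add2,r2:Mul1,r3:8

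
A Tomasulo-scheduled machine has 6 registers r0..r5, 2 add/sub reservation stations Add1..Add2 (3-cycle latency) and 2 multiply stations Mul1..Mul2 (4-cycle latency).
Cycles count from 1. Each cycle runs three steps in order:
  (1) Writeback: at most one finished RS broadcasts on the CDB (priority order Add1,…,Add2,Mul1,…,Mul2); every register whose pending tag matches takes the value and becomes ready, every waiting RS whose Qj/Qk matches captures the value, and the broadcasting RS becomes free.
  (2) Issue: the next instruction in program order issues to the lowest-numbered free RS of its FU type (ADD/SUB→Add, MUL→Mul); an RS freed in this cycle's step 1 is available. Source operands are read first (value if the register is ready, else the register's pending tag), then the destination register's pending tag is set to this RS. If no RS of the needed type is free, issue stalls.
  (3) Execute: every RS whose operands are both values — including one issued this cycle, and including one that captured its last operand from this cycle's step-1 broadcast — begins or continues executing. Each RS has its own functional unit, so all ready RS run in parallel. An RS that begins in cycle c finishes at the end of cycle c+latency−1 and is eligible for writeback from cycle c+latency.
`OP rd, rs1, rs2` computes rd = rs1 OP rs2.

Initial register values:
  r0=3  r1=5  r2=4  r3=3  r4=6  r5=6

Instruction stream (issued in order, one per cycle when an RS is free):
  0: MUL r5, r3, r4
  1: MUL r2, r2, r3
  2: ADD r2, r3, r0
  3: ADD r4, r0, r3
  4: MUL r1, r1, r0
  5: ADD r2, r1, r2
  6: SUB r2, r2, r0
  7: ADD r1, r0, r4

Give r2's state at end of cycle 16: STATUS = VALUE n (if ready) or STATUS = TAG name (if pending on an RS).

c1: issue MUL r5<-Mul1 | r0:3,r1:5,r2:4,r3:3,r4:6,r5:Mul1
c2: issue MUL r2<-Mul2 | r0:3,r1:5,r2:Mul2,r3:3,r4:6,r5:Mul1
c3: issue ADD r2<-Add1 | r0:3,r1:5,r2:Add1,r3:3,r4:6,r5:Mul1
c4: issue ADD r4<-Add2 | r0:3,r1:5,r2:Add1,r3:3,r4:Add2,r5:Mul1
c5: CDB Mul1=18; issue MUL r1<-Mul1 | r0:3,r1:Mul1,r2:Add1,r3:3,r4:Add2,r5:18
c6: CDB Add1=6; issue ADD r2<-Add1 | r0:3,r1:Mul1,r2:Add1,r3:3,r4:Add2,r5:18
c7: CDB Add2=6; issue SUB r2<-Add2 | r0:3,r1:Mul1,r2:Add2,r3:3,r4:6,r5:18
c8: CDB Mul2=12; stall | r0:3,r1:Mul1,r2:Add2,r3:3,r4:6,r5:18
c9: CDB Mul1=15; stall | r0:3,r1:15,r2:Add2,r3:3,r4:6,r5:18
c10: stall | r0:3,r1:15,r2:Add2,r3:3,r4:6,r5:18
c11: stall | r0:3,r1:15,r2:Add2,r3:3,r4:6,r5:18
c12: CDB Add1=21; issue ADD r1<-Add1 | r0:3,r1:Add1,r2:Add2,r3:3,r4:6,r5:18
c13: - | r0:3,r1:Add1,r2:Add2,r3:3,r4:6,r5:18
c14: - | r0:3,r1:Add1,r2:Add2,r3:3,r4:6,r5:18
c15: CDB Add1=9 | r0:3,r1:9,r2:Add2,r3:3,r4:6,r5:18
c16: CDB Add2=18 | r0:3,r1:9,r2:18,r3:3,r4:6,r5:18

STATUS = VALUE 18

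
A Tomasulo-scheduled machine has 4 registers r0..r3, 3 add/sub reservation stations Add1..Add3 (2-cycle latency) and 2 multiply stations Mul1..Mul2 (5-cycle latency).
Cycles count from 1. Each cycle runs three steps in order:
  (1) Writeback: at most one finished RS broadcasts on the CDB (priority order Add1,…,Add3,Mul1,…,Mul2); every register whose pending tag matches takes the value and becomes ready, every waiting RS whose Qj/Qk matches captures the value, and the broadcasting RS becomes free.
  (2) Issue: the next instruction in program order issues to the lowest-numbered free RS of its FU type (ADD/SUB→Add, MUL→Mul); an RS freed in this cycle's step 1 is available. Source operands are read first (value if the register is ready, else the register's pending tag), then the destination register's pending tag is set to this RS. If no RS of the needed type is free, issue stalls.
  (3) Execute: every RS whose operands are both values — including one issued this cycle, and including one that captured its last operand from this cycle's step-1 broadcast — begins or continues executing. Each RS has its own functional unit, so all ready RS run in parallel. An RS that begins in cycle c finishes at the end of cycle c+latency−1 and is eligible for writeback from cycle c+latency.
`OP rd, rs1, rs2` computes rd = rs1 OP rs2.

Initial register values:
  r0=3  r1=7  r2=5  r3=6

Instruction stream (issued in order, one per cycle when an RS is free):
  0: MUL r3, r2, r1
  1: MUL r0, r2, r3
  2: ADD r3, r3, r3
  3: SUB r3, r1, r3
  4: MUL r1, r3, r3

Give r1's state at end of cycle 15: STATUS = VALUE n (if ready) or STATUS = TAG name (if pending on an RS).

STATUS = VALUE 3969

cycle 1: issue MUL r3<-Mul1 // r0:3,r1:7,r2:5,r3:Mul1
cycle 2: issue MUL r0<-Mul2 // r0:Mul2,r1:7,r2:5,r3:Mul1
cycle 3: issue ADD r3<-Add1 // r0:Mul2,r1:7,r2:5,r3:Add1
cycle 4: issue SUB r3<-Add2 // r0:Mul2,r1:7,r2:5,r3:Add2
cycle 5: stall // r0:Mul2,r1:7,r2:5,r3:Add2
cycle 6: CDB Mul1=35; issue MUL r1<-Mul1 // r0:Mul2,r1:Mul1,r2:5,r3:Add2
cycle 7: - // r0:Mul2,r1:Mul1,r2:5,r3:Add2
cycle 8: CDB Add1=70 // r0:Mul2,r1:Mul1,r2:5,r3:Add2
cycle 9: - // r0:Mul2,r1:Mul1,r2:5,r3:Add2
cycle 10: CDB Add2=-63 // r0:Mul2,r1:Mul1,r2:5,r3:-63
cycle 11: CDB Mul2=175 // r0:175,r1:Mul1,r2:5,r3:-63
cycle 12: - // r0:175,r1:Mul1,r2:5,r3:-63
cycle 13: - // r0:175,r1:Mul1,r2:5,r3:-63
cycle 14: - // r0:175,r1:Mul1,r2:5,r3:-63
cycle 15: CDB Mul1=3969 // r0:175,r1:3969,r2:5,r3:-63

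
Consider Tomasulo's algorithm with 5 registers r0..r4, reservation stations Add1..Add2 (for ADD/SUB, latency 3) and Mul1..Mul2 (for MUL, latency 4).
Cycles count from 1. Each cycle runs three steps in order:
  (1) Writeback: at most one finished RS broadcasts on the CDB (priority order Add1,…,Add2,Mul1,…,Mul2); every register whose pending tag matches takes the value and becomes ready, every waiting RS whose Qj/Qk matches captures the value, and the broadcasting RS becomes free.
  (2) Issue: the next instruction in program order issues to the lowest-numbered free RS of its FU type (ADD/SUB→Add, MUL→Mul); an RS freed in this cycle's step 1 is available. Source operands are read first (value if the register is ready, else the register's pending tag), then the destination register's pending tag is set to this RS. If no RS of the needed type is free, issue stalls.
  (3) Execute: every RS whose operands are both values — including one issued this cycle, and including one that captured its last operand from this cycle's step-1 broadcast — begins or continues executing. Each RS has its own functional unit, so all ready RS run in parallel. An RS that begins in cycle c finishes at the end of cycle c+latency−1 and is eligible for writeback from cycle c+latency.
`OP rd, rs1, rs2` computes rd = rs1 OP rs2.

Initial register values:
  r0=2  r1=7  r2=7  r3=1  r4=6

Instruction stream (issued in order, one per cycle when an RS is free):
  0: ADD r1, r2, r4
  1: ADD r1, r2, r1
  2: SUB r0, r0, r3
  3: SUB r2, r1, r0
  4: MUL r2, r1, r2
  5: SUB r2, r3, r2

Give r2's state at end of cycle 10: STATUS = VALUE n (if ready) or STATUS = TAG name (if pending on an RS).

  c1: issue ADD r1<-Add1  regs: r0:2,r1:Add1,r2:7,r3:1,r4:6
  c2: issue ADD r1<-Add2  regs: r0:2,r1:Add2,r2:7,r3:1,r4:6
  c3: stall  regs: r0:2,r1:Add2,r2:7,r3:1,r4:6
  c4: CDB Add1=13; issue SUB r0<-Add1  regs: r0:Add1,r1:Add2,r2:7,r3:1,r4:6
  c5: stall  regs: r0:Add1,r1:Add2,r2:7,r3:1,r4:6
  c6: stall  regs: r0:Add1,r1:Add2,r2:7,r3:1,r4:6
  c7: CDB Add1=1; issue SUB r2<-Add1  regs: r0:1,r1:Add2,r2:Add1,r3:1,r4:6
  c8: CDB Add2=20; issue MUL r2<-Mul1  regs: r0:1,r1:20,r2:Mul1,r3:1,r4:6
  c9: issue SUB r2<-Add2  regs: r0:1,r1:20,r2:Add2,r3:1,r4:6
  c10: -  regs: r0:1,r1:20,r2:Add2,r3:1,r4:6

STATUS = TAG Add2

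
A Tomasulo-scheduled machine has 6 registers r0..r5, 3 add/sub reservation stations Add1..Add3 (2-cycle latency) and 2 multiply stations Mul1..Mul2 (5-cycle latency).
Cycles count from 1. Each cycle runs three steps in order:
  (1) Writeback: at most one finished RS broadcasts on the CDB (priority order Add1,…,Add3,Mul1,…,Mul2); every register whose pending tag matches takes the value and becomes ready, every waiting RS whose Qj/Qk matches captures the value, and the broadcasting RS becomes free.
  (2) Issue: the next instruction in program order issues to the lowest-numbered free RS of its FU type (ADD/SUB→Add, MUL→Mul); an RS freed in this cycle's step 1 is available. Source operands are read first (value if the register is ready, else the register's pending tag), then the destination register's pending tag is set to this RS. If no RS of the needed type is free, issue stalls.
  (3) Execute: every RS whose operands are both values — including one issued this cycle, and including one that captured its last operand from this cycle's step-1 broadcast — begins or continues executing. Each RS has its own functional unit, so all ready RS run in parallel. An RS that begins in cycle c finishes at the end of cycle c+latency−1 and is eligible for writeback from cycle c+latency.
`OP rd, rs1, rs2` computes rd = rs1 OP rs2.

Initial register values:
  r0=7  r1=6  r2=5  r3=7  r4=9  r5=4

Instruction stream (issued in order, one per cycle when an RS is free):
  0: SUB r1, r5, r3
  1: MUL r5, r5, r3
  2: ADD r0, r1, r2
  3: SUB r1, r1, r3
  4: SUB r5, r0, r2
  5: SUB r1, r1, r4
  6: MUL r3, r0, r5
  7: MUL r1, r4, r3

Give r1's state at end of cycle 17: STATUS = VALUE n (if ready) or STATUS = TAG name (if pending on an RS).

STATUS = VALUE -54

  c1: issue SUB r1<-Add1  regs: r0:7,r1:Add1,r2:5,r3:7,r4:9,r5:4
  c2: issue MUL r5<-Mul1  regs: r0:7,r1:Add1,r2:5,r3:7,r4:9,r5:Mul1
  c3: CDB Add1=-3; issue ADD r0<-Add1  regs: r0:Add1,r1:-3,r2:5,r3:7,r4:9,r5:Mul1
  c4: issue SUB r1<-Add2  regs: r0:Add1,r1:Add2,r2:5,r3:7,r4:9,r5:Mul1
  c5: CDB Add1=2; issue SUB r5<-Add1  regs: r0:2,r1:Add2,r2:5,r3:7,r4:9,r5:Add1
  c6: CDB Add2=-10; issue SUB r1<-Add2  regs: r0:2,r1:Add2,r2:5,r3:7,r4:9,r5:Add1
  c7: CDB Add1=-3; issue MUL r3<-Mul2  regs: r0:2,r1:Add2,r2:5,r3:Mul2,r4:9,r5:-3
  c8: CDB Add2=-19; stall  regs: r0:2,r1:-19,r2:5,r3:Mul2,r4:9,r5:-3
  c9: CDB Mul1=28; issue MUL r1<-Mul1  regs: r0:2,r1:Mul1,r2:5,r3:Mul2,r4:9,r5:-3
  c10: -  regs: r0:2,r1:Mul1,r2:5,r3:Mul2,r4:9,r5:-3
  c11: -  regs: r0:2,r1:Mul1,r2:5,r3:Mul2,r4:9,r5:-3
  c12: CDB Mul2=-6  regs: r0:2,r1:Mul1,r2:5,r3:-6,r4:9,r5:-3
  c13: -  regs: r0:2,r1:Mul1,r2:5,r3:-6,r4:9,r5:-3
  c14: -  regs: r0:2,r1:Mul1,r2:5,r3:-6,r4:9,r5:-3
  c15: -  regs: r0:2,r1:Mul1,r2:5,r3:-6,r4:9,r5:-3
  c16: -  regs: r0:2,r1:Mul1,r2:5,r3:-6,r4:9,r5:-3
  c17: CDB Mul1=-54  regs: r0:2,r1:-54,r2:5,r3:-6,r4:9,r5:-3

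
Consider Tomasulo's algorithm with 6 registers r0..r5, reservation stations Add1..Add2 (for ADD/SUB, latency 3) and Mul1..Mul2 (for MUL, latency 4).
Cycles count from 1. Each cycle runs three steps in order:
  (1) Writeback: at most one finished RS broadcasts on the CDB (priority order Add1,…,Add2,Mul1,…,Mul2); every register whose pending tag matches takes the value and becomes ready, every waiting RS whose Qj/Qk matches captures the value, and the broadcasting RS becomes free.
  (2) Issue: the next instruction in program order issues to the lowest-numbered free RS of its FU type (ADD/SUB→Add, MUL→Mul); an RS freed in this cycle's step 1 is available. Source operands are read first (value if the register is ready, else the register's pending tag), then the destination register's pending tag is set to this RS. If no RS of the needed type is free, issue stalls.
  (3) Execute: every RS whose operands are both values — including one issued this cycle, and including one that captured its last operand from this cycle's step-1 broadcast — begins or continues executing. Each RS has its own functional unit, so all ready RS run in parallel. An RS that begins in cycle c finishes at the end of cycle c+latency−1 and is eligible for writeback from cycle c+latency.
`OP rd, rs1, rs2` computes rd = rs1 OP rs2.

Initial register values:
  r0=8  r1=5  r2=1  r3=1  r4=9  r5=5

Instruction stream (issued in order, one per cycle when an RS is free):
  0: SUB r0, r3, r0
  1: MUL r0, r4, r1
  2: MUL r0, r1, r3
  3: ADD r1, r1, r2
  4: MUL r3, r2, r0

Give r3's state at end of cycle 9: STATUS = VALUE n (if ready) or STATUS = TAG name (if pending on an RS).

STATUS = TAG Mul1

  c1: issue SUB r0<-Add1  regs: r0:Add1,r1:5,r2:1,r3:1,r4:9,r5:5
  c2: issue MUL r0<-Mul1  regs: r0:Mul1,r1:5,r2:1,r3:1,r4:9,r5:5
  c3: issue MUL r0<-Mul2  regs: r0:Mul2,r1:5,r2:1,r3:1,r4:9,r5:5
  c4: CDB Add1=-7; issue ADD r1<-Add1  regs: r0:Mul2,r1:Add1,r2:1,r3:1,r4:9,r5:5
  c5: stall  regs: r0:Mul2,r1:Add1,r2:1,r3:1,r4:9,r5:5
  c6: CDB Mul1=45; issue MUL r3<-Mul1  regs: r0:Mul2,r1:Add1,r2:1,r3:Mul1,r4:9,r5:5
  c7: CDB Add1=6  regs: r0:Mul2,r1:6,r2:1,r3:Mul1,r4:9,r5:5
  c8: CDB Mul2=5  regs: r0:5,r1:6,r2:1,r3:Mul1,r4:9,r5:5
  c9: -  regs: r0:5,r1:6,r2:1,r3:Mul1,r4:9,r5:5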